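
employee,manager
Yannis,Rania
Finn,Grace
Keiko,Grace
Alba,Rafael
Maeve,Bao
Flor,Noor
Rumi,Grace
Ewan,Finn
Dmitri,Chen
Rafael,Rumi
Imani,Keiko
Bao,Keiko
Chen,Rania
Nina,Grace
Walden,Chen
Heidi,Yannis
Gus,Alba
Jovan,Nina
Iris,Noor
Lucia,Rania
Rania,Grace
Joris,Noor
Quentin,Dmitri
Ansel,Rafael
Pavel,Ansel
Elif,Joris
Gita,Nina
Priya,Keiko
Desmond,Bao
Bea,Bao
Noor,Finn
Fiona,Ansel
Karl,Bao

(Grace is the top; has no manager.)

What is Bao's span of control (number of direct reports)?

Bao directly manages Maeve, Karl, Desmond, Bea. That is 4 direct reports.

4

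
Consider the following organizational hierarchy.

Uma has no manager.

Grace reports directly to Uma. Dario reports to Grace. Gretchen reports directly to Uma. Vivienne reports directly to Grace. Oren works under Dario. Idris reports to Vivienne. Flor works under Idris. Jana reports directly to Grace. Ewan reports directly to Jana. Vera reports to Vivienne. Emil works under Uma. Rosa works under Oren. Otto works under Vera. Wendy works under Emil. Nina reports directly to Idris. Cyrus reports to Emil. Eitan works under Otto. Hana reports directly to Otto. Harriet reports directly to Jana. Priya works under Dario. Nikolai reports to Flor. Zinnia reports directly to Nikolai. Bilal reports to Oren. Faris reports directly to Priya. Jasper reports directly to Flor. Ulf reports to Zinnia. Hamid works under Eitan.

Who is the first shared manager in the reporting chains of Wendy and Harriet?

Wendy's chain of managers is Emil, Uma. Harriet's chain of managers is Jana, Grace, Uma. The first manager that appears in both chains is Uma.

Uma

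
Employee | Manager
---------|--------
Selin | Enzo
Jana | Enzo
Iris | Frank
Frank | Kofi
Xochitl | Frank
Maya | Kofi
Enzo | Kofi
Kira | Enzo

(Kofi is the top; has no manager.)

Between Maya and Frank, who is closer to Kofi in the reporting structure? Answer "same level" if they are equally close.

same level

Both Maya and Frank are 1 level below Kofi.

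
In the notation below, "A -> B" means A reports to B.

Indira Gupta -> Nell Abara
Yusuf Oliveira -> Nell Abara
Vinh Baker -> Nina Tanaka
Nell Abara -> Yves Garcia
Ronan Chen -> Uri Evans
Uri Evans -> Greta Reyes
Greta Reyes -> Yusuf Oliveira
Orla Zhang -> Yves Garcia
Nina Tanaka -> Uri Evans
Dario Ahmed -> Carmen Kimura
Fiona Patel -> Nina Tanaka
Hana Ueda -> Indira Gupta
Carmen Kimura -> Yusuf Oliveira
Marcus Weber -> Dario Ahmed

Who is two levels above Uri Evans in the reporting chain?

Uri Evans reports to Greta Reyes, and Greta Reyes reports to Yusuf Oliveira. So Uri Evans's skip-level manager is Yusuf Oliveira.

Yusuf Oliveira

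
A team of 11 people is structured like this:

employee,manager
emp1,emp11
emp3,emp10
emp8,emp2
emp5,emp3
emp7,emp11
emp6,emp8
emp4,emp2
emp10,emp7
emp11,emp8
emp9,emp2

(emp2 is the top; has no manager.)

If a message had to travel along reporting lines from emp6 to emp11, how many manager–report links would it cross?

emp6 is 1 level below emp8, and emp11 is 1 level below emp8 (their lowest common manager). The shortest path runs up from emp6 to emp8 and back down to emp11: 1 + 1 = 2 links.

2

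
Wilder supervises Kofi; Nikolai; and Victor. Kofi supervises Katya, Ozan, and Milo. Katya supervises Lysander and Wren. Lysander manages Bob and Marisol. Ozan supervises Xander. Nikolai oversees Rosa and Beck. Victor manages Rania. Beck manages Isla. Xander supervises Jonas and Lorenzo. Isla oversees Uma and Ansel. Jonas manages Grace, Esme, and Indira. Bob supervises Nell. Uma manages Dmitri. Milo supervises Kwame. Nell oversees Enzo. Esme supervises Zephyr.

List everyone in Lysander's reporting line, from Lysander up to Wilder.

Lysander -> Katya -> Kofi -> Wilder

Lysander reports to Katya. Katya reports to Kofi. Kofi reports to Wilder. Wilder is at the top.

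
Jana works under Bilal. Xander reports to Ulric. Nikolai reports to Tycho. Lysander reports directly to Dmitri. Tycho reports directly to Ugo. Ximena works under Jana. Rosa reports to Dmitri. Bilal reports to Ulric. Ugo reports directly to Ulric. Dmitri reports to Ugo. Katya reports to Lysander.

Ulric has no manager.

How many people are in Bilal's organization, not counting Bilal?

2

Bilal directly manages Jana. Under Jana: Ximena (1). That's 2 in total.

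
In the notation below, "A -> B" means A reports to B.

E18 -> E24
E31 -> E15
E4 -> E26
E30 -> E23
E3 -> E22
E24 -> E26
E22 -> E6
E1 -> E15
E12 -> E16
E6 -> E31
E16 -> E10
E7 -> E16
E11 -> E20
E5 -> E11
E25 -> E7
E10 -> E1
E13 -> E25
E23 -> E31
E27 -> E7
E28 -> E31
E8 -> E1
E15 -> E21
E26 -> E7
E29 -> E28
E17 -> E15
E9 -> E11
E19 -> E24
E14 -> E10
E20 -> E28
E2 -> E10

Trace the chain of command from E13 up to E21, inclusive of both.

E13 reports to E25. E25 reports to E7. E7 reports to E16. E16 reports to E10. E10 reports to E1. E1 reports to E15. E15 reports to E21. E21 is at the top.

E13 -> E25 -> E7 -> E16 -> E10 -> E1 -> E15 -> E21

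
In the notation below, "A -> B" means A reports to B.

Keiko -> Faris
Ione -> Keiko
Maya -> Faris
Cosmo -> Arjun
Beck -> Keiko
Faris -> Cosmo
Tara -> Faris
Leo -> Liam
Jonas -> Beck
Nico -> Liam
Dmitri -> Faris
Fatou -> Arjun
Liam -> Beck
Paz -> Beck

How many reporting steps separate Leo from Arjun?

6

Chain from Leo up to Arjun: Leo → Liam → Beck → Keiko → Faris → Cosmo → Arjun. That is 6 steps up, so Leo is 6 levels below Arjun.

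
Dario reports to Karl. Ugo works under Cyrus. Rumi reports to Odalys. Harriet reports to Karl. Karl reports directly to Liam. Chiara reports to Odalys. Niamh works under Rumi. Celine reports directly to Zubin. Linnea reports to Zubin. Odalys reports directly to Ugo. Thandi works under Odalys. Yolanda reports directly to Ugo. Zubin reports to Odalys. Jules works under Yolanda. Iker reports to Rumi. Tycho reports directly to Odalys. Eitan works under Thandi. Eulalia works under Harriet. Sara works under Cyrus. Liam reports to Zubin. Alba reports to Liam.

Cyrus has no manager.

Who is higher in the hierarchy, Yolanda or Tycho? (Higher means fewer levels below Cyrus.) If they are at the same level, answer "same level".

Yolanda

Yolanda is 2 levels below Cyrus; Tycho is 3. Yolanda is higher.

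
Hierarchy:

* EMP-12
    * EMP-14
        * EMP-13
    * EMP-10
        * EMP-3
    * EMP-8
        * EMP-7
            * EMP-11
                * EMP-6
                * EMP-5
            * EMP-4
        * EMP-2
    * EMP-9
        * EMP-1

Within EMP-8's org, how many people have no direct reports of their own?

The people in EMP-8's organization with no one reporting to them are EMP-2, EMP-4, EMP-5, EMP-6. That is 4.

4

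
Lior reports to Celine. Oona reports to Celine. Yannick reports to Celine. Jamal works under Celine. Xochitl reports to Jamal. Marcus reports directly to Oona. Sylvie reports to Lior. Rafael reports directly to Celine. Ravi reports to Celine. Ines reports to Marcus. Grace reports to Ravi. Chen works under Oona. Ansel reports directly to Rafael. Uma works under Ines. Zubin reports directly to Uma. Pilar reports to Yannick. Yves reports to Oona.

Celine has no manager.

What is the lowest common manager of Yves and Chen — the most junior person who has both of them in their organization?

Oona

Yves's chain of managers is Oona, Celine. Chen's chain of managers is Oona, Celine. The first manager that appears in both chains is Oona.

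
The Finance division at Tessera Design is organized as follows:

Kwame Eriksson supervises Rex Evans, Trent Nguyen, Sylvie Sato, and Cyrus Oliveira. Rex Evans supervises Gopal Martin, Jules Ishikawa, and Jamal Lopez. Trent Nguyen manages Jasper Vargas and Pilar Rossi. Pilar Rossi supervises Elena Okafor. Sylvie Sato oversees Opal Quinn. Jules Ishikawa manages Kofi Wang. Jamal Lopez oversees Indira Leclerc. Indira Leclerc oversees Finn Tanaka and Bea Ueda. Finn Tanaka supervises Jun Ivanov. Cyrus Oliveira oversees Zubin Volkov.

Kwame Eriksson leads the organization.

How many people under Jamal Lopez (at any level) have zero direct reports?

2

The people in Jamal Lopez's organization with no one reporting to them are Bea Ueda, Jun Ivanov. That is 2.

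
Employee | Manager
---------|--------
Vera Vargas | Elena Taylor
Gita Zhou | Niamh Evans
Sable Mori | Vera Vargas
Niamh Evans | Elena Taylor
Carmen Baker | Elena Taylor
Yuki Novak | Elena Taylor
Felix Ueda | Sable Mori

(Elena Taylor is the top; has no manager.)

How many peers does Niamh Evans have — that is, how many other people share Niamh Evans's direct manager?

Niamh Evans reports to Elena Taylor. Elena Taylor's other direct reports are Vera Vargas, Yuki Novak, Carmen Baker — 3 peers.

3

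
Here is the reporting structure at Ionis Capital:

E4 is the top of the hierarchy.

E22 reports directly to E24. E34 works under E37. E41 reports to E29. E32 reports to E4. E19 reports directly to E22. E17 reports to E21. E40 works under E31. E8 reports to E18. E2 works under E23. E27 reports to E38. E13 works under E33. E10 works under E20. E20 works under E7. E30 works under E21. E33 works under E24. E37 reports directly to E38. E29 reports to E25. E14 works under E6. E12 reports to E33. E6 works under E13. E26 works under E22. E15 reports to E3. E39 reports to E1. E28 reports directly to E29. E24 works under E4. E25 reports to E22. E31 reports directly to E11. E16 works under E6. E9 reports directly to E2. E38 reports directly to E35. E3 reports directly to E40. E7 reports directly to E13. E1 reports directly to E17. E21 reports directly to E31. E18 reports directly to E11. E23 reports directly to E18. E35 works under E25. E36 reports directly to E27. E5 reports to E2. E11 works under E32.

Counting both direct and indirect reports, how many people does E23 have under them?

3

E23 directly manages E2. Under E2: E5, E9 (2). That's 3 in total.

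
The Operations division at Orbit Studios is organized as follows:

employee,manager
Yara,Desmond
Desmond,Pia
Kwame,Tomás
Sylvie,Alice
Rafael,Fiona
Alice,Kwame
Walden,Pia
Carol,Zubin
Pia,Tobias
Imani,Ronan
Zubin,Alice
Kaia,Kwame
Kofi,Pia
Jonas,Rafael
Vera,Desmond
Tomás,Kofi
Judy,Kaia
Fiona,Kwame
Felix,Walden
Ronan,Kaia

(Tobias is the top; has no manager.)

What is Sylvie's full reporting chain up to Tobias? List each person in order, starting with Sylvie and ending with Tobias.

Sylvie -> Alice -> Kwame -> Tomás -> Kofi -> Pia -> Tobias

Sylvie reports to Alice. Alice reports to Kwame. Kwame reports to Tomás. Tomás reports to Kofi. Kofi reports to Pia. Pia reports to Tobias. Tobias is at the top.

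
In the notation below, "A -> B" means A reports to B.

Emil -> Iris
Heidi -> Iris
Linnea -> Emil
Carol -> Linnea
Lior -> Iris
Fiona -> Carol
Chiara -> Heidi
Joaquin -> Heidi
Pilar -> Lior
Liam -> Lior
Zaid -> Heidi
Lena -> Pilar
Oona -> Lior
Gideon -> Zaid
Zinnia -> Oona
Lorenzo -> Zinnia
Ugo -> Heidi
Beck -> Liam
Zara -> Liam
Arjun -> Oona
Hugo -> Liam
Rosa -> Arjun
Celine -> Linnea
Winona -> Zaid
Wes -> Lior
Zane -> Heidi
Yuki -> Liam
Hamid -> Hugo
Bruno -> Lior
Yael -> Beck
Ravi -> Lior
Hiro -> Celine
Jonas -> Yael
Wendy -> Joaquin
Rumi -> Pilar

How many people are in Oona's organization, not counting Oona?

Oona directly manages Zinnia, Arjun. Under Zinnia: Lorenzo (1). Under Arjun: Rosa (1). So Oona's organization is 2 direct reports plus everyone under them: 2 + 2 = 4.

4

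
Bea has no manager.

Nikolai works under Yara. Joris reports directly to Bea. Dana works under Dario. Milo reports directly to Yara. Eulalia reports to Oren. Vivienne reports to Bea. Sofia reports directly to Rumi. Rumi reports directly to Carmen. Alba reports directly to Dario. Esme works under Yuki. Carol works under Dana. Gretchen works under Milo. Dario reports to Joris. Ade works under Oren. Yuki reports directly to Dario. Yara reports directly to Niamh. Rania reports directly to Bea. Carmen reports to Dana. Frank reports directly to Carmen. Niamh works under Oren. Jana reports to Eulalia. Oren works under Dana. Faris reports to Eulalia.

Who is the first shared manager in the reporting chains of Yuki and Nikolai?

Dario

Yuki's chain of managers is Dario, Joris, Bea. Nikolai's chain of managers is Yara, Niamh, Oren, Dana, Dario, Joris, Bea. The first manager that appears in both chains is Dario.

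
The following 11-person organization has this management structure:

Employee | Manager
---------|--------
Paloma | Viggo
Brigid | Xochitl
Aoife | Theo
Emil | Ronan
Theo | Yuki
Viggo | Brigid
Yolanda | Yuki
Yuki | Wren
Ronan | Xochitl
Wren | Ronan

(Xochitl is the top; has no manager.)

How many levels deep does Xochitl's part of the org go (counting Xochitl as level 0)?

5

The longest chain under Xochitl runs Xochitl → Ronan → Wren → Yuki → Theo → Aoife, which is 5 levels below Xochitl.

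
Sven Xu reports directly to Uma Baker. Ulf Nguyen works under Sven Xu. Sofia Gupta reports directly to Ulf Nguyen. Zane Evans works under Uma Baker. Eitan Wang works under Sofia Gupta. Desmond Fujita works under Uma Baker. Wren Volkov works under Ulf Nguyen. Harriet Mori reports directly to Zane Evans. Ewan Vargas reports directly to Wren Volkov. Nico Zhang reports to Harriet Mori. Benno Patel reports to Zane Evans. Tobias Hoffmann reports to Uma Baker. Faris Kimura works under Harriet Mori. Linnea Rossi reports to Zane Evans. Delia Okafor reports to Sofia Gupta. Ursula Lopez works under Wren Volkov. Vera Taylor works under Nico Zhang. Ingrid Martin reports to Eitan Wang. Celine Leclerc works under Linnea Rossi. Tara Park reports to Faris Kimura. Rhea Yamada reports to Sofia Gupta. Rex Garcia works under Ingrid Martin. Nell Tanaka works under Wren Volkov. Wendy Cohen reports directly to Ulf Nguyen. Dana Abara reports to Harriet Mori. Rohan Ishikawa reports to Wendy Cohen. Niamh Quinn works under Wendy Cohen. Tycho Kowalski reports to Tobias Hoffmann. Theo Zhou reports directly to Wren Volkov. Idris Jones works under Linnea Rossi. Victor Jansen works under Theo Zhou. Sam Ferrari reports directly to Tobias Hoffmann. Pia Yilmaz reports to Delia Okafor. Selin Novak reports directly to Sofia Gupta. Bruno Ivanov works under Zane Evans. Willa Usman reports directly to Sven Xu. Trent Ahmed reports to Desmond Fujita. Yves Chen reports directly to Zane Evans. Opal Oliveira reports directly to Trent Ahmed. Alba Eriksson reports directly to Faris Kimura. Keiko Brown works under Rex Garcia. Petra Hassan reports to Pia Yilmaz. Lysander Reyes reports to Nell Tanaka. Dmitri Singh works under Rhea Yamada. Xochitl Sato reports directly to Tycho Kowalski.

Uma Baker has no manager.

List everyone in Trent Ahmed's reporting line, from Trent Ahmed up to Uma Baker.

Trent Ahmed reports to Desmond Fujita. Desmond Fujita reports to Uma Baker. Uma Baker is at the top.

Trent Ahmed -> Desmond Fujita -> Uma Baker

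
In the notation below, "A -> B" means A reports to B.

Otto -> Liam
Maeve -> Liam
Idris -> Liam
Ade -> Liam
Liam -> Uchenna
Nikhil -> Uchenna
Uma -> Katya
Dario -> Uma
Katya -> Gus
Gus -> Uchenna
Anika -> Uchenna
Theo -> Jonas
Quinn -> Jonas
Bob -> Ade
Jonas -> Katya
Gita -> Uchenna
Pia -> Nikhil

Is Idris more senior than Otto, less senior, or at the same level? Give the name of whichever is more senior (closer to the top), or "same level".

same level

Both Idris and Otto are 2 levels below Uchenna.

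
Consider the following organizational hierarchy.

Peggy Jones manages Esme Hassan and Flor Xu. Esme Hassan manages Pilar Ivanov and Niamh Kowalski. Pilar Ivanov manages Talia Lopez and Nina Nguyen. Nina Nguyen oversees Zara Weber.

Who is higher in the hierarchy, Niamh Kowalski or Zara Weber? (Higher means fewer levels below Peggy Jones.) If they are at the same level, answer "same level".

Niamh Kowalski is 2 levels below Peggy Jones; Zara Weber is 4. Niamh Kowalski is higher.

Niamh Kowalski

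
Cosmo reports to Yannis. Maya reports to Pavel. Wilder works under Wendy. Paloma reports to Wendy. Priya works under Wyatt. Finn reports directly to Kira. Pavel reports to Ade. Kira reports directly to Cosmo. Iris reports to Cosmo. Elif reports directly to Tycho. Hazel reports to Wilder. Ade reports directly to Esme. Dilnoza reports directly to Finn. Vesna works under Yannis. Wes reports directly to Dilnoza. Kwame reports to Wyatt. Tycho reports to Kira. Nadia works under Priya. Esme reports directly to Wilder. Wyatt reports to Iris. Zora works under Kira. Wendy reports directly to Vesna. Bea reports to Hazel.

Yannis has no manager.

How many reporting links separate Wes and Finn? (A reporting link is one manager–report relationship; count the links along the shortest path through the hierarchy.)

Wes is in Finn's organization: the chain from Wes up to Finn is Wes → Dilnoza → Finn, which is 2 links.

2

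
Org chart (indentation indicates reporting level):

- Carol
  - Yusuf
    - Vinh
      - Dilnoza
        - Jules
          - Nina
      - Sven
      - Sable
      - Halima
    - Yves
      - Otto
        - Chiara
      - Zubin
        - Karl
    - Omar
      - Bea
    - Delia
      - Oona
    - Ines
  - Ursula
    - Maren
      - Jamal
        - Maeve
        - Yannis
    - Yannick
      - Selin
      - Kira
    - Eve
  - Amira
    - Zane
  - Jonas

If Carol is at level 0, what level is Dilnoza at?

3

Chain from Dilnoza up to Carol: Dilnoza → Vinh → Yusuf → Carol. That is 3 steps up, so Dilnoza is 3 levels below Carol.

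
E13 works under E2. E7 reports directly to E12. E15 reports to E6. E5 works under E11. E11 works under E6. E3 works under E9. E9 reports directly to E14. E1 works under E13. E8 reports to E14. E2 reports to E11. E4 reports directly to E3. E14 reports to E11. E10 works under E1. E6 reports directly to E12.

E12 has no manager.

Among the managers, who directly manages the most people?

E11

Direct-report counts: E12 has 2; E6 has 2; E11 has 3; E2 has 1; E13 has 1; E1 has 1; E14 has 2; E9 has 1; E3 has 1. The largest is 3, held by E11.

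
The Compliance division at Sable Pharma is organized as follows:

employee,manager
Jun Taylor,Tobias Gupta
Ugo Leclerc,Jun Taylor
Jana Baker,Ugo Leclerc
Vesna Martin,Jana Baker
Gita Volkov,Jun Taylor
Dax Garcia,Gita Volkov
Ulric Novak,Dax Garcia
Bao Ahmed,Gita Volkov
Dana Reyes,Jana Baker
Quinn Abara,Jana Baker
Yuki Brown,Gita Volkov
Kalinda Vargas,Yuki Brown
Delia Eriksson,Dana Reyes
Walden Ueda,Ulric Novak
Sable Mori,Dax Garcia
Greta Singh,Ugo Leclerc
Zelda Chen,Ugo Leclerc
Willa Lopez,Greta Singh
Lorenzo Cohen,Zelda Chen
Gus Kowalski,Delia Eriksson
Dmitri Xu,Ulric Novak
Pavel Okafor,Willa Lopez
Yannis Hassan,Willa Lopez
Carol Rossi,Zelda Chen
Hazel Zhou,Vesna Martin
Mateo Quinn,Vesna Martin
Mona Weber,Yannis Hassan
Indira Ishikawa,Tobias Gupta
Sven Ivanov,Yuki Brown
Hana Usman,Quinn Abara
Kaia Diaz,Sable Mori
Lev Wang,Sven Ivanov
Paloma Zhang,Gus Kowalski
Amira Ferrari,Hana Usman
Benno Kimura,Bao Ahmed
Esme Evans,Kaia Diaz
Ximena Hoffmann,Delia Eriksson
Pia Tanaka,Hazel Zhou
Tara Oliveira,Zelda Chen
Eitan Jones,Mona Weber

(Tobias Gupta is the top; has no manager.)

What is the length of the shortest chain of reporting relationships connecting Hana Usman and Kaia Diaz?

Hana Usman is 4 levels below Jun Taylor, and Kaia Diaz is 4 levels below Jun Taylor (their lowest common manager). The shortest path runs up from Hana Usman to Jun Taylor and back down to Kaia Diaz: 4 + 4 = 8 links.

8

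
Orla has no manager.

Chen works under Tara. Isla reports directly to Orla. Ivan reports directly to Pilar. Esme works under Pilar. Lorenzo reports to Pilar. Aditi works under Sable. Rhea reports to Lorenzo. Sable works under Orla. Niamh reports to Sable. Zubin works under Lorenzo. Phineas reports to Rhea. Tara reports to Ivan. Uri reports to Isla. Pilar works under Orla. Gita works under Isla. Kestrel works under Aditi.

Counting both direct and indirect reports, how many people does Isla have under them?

2

Isla directly manages Uri, Gita. Uri has no reports. Gita has no reports. So Isla's organization is 2 direct reports plus everyone under them: 1 + 1 = 2.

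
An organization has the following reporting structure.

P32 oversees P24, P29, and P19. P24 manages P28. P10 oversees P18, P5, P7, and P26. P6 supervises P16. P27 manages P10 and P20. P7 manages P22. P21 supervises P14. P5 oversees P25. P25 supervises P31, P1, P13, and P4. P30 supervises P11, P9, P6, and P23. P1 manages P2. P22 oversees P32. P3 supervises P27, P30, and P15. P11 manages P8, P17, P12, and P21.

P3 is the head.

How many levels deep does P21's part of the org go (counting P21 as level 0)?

The longest chain under P21 runs P21 → P14, which is 1 level below P21.

1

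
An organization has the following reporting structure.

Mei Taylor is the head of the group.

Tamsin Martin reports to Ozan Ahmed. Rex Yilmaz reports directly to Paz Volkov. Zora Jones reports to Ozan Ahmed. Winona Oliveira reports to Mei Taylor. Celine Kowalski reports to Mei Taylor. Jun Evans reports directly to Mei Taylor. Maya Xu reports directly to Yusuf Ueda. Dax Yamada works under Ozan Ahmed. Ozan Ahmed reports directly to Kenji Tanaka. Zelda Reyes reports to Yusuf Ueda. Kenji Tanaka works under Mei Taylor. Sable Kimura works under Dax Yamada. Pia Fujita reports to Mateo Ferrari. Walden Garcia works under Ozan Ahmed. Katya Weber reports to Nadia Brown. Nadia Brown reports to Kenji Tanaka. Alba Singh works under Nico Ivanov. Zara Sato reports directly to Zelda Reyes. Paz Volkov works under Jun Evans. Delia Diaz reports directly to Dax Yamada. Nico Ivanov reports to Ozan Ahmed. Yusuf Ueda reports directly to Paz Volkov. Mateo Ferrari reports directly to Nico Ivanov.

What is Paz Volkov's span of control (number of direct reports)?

Paz Volkov directly manages Yusuf Ueda, Rex Yilmaz. That is 2 direct reports.

2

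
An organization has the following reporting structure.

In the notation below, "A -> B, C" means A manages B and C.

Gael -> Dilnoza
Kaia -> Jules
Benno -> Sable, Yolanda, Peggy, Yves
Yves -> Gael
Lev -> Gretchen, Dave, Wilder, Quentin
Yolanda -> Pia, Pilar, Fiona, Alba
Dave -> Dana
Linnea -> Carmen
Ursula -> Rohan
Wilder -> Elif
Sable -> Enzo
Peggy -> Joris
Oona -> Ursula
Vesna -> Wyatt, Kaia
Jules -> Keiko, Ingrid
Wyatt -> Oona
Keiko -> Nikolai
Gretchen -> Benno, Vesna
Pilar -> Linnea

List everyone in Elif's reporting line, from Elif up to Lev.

Elif -> Wilder -> Lev

Elif reports to Wilder. Wilder reports to Lev. Lev is at the top.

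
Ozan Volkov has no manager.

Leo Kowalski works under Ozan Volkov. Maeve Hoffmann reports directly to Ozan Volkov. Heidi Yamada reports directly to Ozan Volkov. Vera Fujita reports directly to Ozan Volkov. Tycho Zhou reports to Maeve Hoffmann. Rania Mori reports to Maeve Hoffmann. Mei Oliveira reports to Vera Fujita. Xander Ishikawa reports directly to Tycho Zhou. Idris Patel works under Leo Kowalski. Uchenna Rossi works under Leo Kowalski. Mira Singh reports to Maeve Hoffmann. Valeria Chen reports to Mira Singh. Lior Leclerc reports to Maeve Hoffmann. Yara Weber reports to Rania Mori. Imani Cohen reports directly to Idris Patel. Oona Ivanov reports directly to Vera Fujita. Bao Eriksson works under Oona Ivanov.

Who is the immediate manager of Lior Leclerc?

Lior Leclerc reports directly to Maeve Hoffmann.

Maeve Hoffmann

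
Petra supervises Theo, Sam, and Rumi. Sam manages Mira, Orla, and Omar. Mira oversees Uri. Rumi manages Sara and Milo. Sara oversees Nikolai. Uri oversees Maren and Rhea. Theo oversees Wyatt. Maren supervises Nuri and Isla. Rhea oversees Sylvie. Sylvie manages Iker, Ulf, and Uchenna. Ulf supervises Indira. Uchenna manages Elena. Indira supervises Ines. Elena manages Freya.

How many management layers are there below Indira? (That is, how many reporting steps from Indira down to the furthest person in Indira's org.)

1

The longest chain under Indira runs Indira → Ines, which is 1 level below Indira.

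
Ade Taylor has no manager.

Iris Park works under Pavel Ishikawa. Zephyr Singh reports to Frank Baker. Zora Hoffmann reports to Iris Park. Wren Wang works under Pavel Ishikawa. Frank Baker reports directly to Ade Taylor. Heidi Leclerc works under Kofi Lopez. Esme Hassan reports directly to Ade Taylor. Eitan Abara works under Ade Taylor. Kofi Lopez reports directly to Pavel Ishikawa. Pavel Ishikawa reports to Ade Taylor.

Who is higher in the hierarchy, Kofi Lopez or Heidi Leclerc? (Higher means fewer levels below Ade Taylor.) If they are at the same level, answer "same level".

Kofi Lopez

Kofi Lopez is 2 levels below Ade Taylor; Heidi Leclerc is 3. Kofi Lopez is higher.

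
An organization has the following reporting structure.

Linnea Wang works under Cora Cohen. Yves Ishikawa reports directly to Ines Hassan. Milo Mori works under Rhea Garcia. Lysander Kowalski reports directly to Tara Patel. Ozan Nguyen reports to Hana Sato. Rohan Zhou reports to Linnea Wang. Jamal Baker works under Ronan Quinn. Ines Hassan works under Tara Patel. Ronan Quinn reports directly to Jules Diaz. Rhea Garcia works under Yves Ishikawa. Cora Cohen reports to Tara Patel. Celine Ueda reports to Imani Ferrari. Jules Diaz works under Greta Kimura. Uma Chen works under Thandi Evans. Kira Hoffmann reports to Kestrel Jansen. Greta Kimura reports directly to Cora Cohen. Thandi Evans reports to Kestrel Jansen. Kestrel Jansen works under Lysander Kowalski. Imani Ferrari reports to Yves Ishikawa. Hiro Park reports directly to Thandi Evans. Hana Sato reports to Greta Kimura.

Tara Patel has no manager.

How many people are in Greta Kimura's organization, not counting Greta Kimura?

Greta Kimura directly manages Hana Sato, Jules Diaz. Under Hana Sato: Ozan Nguyen (1). Under Jules Diaz: Ronan Quinn, Jamal Baker (2). So Greta Kimura's organization is 2 direct reports plus everyone under them: 2 + 3 = 5.

5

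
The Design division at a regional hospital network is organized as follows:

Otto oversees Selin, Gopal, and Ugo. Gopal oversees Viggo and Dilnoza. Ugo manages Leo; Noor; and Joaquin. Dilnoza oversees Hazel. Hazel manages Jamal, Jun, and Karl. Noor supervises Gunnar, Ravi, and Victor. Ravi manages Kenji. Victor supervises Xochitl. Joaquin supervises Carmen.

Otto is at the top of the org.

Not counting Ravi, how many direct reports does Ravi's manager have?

2

Ravi reports to Noor. Noor's other direct reports are Gunnar, Victor — 2 peers.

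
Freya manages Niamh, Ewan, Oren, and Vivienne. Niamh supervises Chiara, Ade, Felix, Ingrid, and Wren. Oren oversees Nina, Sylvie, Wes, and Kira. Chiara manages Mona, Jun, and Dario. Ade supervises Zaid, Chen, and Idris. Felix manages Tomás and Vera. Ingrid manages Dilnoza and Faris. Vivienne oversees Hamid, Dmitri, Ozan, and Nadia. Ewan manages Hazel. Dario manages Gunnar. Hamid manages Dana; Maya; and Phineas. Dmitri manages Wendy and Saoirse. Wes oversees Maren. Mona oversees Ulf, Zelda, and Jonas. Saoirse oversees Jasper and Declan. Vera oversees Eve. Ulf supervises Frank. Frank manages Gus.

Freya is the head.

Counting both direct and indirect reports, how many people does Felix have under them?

3

Felix directly manages Tomás, Vera. Tomás has no reports. Under Vera: Eve (1). So Felix's organization is 2 direct reports plus everyone under them: 1 + 2 = 3.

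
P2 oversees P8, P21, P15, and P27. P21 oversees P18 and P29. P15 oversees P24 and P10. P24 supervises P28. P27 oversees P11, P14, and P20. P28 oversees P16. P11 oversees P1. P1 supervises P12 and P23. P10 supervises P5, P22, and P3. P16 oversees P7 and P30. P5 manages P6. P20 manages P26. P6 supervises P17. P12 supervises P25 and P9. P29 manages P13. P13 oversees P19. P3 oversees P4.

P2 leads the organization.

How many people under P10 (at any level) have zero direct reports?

3

The people in P10's organization with no one reporting to them are P4, P22, P17. That is 3.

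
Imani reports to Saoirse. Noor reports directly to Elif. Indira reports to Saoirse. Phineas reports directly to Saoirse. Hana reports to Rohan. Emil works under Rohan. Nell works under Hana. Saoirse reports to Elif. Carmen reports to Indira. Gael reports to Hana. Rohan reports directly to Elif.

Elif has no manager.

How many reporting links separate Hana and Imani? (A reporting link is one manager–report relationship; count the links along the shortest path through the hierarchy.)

4

Hana is 2 levels below Elif, and Imani is 2 levels below Elif (their lowest common manager). The shortest path runs up from Hana to Elif and back down to Imani: 2 + 2 = 4 links.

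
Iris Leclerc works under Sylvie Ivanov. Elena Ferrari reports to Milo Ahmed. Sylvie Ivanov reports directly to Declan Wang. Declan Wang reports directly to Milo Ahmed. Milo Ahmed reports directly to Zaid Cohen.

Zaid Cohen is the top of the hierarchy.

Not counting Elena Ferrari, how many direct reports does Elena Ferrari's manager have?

Elena Ferrari reports to Milo Ahmed. Milo Ahmed's other direct reports are Declan Wang — 1 peer.

1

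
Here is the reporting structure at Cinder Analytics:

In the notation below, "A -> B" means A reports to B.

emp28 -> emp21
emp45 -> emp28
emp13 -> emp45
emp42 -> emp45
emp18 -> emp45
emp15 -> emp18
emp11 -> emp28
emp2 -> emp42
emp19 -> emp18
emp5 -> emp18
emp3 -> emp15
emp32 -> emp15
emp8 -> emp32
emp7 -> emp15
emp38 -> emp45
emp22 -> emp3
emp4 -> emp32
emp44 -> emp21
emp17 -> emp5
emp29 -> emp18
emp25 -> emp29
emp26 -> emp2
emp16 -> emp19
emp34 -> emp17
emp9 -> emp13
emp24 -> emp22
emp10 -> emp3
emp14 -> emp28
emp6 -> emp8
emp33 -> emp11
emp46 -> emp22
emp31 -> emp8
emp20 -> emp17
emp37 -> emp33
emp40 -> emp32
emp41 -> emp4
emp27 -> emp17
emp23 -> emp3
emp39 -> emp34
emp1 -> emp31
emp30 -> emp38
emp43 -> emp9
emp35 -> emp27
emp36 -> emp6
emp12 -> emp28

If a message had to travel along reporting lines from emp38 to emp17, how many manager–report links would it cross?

emp38 is 1 level below emp45, and emp17 is 3 levels below emp45 (their lowest common manager). The shortest path runs up from emp38 to emp45 and back down to emp17: 1 + 3 = 4 links.

4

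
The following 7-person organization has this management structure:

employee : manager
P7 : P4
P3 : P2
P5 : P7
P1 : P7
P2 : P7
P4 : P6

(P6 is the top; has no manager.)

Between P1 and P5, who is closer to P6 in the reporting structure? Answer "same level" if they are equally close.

same level

Both P1 and P5 are 3 levels below P6.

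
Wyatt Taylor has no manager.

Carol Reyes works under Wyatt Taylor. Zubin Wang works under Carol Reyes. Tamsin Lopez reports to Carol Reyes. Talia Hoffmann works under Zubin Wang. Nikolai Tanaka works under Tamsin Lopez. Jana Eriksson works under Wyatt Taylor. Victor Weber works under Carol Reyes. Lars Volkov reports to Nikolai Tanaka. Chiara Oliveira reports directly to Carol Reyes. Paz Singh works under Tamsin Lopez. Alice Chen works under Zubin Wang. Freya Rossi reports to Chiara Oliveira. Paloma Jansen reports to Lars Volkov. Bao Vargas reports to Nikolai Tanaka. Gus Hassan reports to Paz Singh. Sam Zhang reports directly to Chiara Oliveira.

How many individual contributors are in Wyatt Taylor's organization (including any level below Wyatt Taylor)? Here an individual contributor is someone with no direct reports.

The people in Wyatt Taylor's organization with no one reporting to them are Jana Eriksson, Sam Zhang, Freya Rossi, Victor Weber, Gus Hassan, Bao Vargas, Paloma Jansen, Alice Chen, Talia Hoffmann. That is 9.

9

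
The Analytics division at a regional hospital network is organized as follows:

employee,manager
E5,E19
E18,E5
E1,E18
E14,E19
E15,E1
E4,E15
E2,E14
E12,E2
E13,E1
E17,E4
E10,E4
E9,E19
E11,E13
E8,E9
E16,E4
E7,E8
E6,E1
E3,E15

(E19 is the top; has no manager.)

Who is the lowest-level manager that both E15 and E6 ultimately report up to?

E15's chain of managers is E1, E18, E5, E19. E6's chain of managers is E1, E18, E5, E19. The first manager that appears in both chains is E1.

E1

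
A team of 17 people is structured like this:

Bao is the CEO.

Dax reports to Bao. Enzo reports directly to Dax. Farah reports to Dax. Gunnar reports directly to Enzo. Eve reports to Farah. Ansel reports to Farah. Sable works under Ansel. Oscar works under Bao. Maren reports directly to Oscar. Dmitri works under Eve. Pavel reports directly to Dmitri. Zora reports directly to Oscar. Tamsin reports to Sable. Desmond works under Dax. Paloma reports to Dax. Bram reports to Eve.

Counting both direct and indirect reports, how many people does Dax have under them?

12

Dax directly manages Enzo, Farah, Desmond, Paloma. Under Enzo: Gunnar (1). Under Farah: Ansel, Sable, Tamsin, Eve, Bram, Dmitri, Pavel (7). Desmond has no reports. Paloma has no reports. So Dax's organization is 4 direct reports plus everyone under them: 2 + 8 + 1 + 1 = 12.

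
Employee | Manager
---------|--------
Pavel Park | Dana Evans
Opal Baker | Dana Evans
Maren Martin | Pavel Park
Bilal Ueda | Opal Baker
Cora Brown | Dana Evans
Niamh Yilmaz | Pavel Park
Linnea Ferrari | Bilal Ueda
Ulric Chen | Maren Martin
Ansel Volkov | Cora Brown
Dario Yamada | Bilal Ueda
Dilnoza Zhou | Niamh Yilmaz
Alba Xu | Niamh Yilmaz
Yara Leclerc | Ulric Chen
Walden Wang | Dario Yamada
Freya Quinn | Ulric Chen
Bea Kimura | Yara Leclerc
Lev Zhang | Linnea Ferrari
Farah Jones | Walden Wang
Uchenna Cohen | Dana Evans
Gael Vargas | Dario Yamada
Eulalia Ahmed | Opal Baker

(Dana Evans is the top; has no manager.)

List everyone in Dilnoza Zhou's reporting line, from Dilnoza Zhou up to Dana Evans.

Dilnoza Zhou -> Niamh Yilmaz -> Pavel Park -> Dana Evans

Dilnoza Zhou reports to Niamh Yilmaz. Niamh Yilmaz reports to Pavel Park. Pavel Park reports to Dana Evans. Dana Evans is at the top.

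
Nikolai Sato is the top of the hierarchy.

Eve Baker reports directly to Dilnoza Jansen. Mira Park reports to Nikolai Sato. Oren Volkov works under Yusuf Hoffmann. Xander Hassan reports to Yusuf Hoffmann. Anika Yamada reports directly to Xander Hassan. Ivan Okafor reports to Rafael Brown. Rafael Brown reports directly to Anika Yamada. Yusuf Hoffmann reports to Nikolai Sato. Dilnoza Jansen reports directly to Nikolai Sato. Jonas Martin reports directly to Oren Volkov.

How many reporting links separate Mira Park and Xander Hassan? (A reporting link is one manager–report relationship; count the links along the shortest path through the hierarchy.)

3

Mira Park is 1 level below Nikolai Sato, and Xander Hassan is 2 levels below Nikolai Sato (their lowest common manager). The shortest path runs up from Mira Park to Nikolai Sato and back down to Xander Hassan: 1 + 2 = 3 links.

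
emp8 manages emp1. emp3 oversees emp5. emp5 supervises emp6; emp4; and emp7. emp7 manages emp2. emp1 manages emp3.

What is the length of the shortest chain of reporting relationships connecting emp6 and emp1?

3

emp6 is in emp1's organization: the chain from emp6 up to emp1 is emp6 → emp5 → emp3 → emp1, which is 3 links.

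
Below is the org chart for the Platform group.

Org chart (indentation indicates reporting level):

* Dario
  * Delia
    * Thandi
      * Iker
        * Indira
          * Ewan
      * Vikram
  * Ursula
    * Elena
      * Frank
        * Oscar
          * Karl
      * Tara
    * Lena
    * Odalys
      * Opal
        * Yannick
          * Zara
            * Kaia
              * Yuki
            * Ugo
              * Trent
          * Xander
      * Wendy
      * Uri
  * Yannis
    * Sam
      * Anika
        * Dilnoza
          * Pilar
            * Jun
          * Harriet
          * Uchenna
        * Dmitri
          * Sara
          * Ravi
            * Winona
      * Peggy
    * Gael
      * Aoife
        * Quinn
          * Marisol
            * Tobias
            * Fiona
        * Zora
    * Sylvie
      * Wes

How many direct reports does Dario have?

Dario directly manages Delia, Ursula, Yannis. That is 3 direct reports.

3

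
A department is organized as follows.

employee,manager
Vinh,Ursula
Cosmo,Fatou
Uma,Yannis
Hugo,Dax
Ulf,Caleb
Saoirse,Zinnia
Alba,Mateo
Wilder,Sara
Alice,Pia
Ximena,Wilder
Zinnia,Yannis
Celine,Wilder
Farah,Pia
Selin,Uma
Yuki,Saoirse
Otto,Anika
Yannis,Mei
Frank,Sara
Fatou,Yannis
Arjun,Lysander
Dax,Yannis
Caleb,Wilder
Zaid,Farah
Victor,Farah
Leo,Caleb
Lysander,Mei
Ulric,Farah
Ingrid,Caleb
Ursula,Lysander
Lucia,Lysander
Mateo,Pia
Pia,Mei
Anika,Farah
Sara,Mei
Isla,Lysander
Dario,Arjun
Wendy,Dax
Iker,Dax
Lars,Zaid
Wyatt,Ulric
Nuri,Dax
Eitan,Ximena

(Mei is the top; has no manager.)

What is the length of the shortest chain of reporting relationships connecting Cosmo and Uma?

3

Cosmo is 2 levels below Yannis, and Uma is 1 level below Yannis (their lowest common manager). The shortest path runs up from Cosmo to Yannis and back down to Uma: 2 + 1 = 3 links.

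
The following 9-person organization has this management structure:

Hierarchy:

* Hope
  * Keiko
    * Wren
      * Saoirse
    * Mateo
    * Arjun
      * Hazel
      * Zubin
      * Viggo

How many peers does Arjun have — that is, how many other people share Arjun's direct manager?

Arjun reports to Keiko. Keiko's other direct reports are Wren, Mateo — 2 peers.

2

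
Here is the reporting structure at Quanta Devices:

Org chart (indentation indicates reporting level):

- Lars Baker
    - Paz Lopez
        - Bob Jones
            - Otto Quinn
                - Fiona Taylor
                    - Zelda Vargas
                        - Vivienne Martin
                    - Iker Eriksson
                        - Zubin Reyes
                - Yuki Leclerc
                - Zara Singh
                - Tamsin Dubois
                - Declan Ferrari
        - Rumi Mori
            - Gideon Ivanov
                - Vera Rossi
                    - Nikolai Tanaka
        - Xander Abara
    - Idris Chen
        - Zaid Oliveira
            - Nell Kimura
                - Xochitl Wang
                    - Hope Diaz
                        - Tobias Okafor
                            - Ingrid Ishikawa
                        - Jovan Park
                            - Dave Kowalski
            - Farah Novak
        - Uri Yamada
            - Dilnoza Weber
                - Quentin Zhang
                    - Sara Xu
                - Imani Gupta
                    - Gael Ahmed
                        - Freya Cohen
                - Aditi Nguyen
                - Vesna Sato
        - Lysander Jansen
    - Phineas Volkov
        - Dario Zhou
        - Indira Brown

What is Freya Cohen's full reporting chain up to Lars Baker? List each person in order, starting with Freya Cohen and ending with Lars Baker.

Freya Cohen reports to Gael Ahmed. Gael Ahmed reports to Imani Gupta. Imani Gupta reports to Dilnoza Weber. Dilnoza Weber reports to Uri Yamada. Uri Yamada reports to Idris Chen. Idris Chen reports to Lars Baker. Lars Baker is at the top.

Freya Cohen -> Gael Ahmed -> Imani Gupta -> Dilnoza Weber -> Uri Yamada -> Idris Chen -> Lars Baker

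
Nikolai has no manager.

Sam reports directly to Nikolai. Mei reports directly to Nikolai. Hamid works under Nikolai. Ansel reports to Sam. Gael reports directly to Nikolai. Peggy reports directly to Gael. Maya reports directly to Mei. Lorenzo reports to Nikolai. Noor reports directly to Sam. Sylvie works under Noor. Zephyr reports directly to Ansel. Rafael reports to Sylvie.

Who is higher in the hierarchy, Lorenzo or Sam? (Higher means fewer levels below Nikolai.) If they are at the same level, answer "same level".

same level

Both Lorenzo and Sam are 1 level below Nikolai.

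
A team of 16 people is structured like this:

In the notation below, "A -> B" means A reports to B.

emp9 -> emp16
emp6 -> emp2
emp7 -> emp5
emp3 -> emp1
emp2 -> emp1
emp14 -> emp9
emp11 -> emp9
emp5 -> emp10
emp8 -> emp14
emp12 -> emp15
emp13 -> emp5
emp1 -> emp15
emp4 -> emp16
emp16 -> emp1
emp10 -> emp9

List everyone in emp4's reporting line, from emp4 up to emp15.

emp4 reports to emp16. emp16 reports to emp1. emp1 reports to emp15. emp15 is at the top.

emp4 -> emp16 -> emp1 -> emp15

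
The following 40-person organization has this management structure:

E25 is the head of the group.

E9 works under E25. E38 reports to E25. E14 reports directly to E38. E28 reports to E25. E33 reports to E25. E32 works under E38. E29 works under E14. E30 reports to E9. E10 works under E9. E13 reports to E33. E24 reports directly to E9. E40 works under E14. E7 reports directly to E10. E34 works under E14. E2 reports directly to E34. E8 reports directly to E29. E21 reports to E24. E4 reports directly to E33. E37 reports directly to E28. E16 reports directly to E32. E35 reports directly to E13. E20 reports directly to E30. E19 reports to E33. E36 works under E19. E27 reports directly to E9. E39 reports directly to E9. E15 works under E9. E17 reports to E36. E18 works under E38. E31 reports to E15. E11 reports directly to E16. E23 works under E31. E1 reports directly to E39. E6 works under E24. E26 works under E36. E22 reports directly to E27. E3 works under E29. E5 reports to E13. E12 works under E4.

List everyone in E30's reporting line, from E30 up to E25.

E30 -> E9 -> E25

E30 reports to E9. E9 reports to E25. E25 is at the top.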